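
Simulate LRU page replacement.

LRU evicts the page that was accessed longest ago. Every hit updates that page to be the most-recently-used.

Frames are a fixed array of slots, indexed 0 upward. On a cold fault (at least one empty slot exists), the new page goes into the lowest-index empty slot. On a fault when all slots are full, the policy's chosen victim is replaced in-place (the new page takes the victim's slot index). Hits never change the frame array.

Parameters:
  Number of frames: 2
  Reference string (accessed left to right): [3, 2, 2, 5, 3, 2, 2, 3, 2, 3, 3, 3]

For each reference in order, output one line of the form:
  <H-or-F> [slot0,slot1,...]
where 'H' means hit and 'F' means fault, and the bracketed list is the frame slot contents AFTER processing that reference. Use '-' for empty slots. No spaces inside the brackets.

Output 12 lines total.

F [3,-]
F [3,2]
H [3,2]
F [5,2]
F [5,3]
F [2,3]
H [2,3]
H [2,3]
H [2,3]
H [2,3]
H [2,3]
H [2,3]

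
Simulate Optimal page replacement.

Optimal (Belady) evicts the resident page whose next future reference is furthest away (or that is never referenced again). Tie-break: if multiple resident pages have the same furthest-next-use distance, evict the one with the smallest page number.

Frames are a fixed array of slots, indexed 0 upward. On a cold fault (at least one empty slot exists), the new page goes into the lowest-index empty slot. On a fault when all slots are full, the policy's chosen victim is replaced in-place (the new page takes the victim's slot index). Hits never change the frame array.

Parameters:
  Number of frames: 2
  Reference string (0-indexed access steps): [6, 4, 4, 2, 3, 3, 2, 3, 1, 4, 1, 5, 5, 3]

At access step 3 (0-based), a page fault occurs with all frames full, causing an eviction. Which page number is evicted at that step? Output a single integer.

Answer: 6

Derivation:
Step 0: ref 6 -> FAULT, frames=[6,-]
Step 1: ref 4 -> FAULT, frames=[6,4]
Step 2: ref 4 -> HIT, frames=[6,4]
Step 3: ref 2 -> FAULT, evict 6, frames=[2,4]
At step 3: evicted page 6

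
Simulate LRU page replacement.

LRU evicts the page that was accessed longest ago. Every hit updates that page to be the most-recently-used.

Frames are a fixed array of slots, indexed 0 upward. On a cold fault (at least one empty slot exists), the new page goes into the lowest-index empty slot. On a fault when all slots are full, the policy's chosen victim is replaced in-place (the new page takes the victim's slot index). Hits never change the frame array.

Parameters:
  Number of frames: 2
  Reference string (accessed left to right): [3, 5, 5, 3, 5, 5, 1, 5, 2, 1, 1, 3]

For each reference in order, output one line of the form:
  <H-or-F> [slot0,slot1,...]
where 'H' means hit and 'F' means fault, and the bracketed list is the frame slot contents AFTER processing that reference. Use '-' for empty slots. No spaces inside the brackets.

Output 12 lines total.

F [3,-]
F [3,5]
H [3,5]
H [3,5]
H [3,5]
H [3,5]
F [1,5]
H [1,5]
F [2,5]
F [2,1]
H [2,1]
F [3,1]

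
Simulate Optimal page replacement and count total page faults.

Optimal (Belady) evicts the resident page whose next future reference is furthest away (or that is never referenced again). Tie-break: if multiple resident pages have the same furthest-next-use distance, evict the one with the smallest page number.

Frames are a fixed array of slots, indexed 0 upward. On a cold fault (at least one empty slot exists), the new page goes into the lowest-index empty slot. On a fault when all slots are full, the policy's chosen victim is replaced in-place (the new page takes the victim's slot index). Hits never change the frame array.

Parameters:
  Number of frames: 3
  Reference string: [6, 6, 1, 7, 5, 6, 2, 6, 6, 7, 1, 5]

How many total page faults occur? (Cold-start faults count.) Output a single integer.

Answer: 7

Derivation:
Step 0: ref 6 → FAULT, frames=[6,-,-]
Step 1: ref 6 → HIT, frames=[6,-,-]
Step 2: ref 1 → FAULT, frames=[6,1,-]
Step 3: ref 7 → FAULT, frames=[6,1,7]
Step 4: ref 5 → FAULT (evict 1), frames=[6,5,7]
Step 5: ref 6 → HIT, frames=[6,5,7]
Step 6: ref 2 → FAULT (evict 5), frames=[6,2,7]
Step 7: ref 6 → HIT, frames=[6,2,7]
Step 8: ref 6 → HIT, frames=[6,2,7]
Step 9: ref 7 → HIT, frames=[6,2,7]
Step 10: ref 1 → FAULT (evict 2), frames=[6,1,7]
Step 11: ref 5 → FAULT (evict 1), frames=[6,5,7]
Total faults: 7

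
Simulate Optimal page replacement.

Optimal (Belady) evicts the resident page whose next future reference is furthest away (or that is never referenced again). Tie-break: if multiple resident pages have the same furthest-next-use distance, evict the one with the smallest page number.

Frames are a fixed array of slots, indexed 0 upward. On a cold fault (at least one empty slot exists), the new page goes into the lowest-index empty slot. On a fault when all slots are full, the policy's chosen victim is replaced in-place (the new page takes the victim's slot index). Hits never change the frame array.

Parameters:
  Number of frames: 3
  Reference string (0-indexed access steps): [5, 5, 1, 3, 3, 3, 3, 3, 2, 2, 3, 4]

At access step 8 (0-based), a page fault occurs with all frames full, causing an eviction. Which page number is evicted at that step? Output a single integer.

Answer: 1

Derivation:
Step 0: ref 5 -> FAULT, frames=[5,-,-]
Step 1: ref 5 -> HIT, frames=[5,-,-]
Step 2: ref 1 -> FAULT, frames=[5,1,-]
Step 3: ref 3 -> FAULT, frames=[5,1,3]
Step 4: ref 3 -> HIT, frames=[5,1,3]
Step 5: ref 3 -> HIT, frames=[5,1,3]
Step 6: ref 3 -> HIT, frames=[5,1,3]
Step 7: ref 3 -> HIT, frames=[5,1,3]
Step 8: ref 2 -> FAULT, evict 1, frames=[5,2,3]
At step 8: evicted page 1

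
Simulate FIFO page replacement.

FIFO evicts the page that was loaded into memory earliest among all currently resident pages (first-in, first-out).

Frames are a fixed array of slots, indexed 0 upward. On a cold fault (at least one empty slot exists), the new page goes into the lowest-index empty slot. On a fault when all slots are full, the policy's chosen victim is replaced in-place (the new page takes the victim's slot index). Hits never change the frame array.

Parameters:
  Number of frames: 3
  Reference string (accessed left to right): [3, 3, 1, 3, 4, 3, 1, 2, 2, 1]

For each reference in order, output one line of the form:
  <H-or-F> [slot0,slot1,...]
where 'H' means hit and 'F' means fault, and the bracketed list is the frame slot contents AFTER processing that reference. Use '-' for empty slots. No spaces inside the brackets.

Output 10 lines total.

F [3,-,-]
H [3,-,-]
F [3,1,-]
H [3,1,-]
F [3,1,4]
H [3,1,4]
H [3,1,4]
F [2,1,4]
H [2,1,4]
H [2,1,4]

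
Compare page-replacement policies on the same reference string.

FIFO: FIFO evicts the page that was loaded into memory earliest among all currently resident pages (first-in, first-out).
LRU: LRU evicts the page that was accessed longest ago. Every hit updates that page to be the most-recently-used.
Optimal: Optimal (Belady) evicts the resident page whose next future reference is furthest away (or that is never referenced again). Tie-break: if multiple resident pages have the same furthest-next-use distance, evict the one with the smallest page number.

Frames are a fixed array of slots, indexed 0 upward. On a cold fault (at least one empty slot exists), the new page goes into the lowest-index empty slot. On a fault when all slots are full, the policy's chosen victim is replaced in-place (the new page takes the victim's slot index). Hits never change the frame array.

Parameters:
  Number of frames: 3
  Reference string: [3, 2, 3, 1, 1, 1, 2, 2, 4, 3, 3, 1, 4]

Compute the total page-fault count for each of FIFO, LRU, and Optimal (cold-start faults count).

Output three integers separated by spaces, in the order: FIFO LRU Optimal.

--- FIFO ---
  step 0: ref 3 -> FAULT, frames=[3,-,-] (faults so far: 1)
  step 1: ref 2 -> FAULT, frames=[3,2,-] (faults so far: 2)
  step 2: ref 3 -> HIT, frames=[3,2,-] (faults so far: 2)
  step 3: ref 1 -> FAULT, frames=[3,2,1] (faults so far: 3)
  step 4: ref 1 -> HIT, frames=[3,2,1] (faults so far: 3)
  step 5: ref 1 -> HIT, frames=[3,2,1] (faults so far: 3)
  step 6: ref 2 -> HIT, frames=[3,2,1] (faults so far: 3)
  step 7: ref 2 -> HIT, frames=[3,2,1] (faults so far: 3)
  step 8: ref 4 -> FAULT, evict 3, frames=[4,2,1] (faults so far: 4)
  step 9: ref 3 -> FAULT, evict 2, frames=[4,3,1] (faults so far: 5)
  step 10: ref 3 -> HIT, frames=[4,3,1] (faults so far: 5)
  step 11: ref 1 -> HIT, frames=[4,3,1] (faults so far: 5)
  step 12: ref 4 -> HIT, frames=[4,3,1] (faults so far: 5)
  FIFO total faults: 5
--- LRU ---
  step 0: ref 3 -> FAULT, frames=[3,-,-] (faults so far: 1)
  step 1: ref 2 -> FAULT, frames=[3,2,-] (faults so far: 2)
  step 2: ref 3 -> HIT, frames=[3,2,-] (faults so far: 2)
  step 3: ref 1 -> FAULT, frames=[3,2,1] (faults so far: 3)
  step 4: ref 1 -> HIT, frames=[3,2,1] (faults so far: 3)
  step 5: ref 1 -> HIT, frames=[3,2,1] (faults so far: 3)
  step 6: ref 2 -> HIT, frames=[3,2,1] (faults so far: 3)
  step 7: ref 2 -> HIT, frames=[3,2,1] (faults so far: 3)
  step 8: ref 4 -> FAULT, evict 3, frames=[4,2,1] (faults so far: 4)
  step 9: ref 3 -> FAULT, evict 1, frames=[4,2,3] (faults so far: 5)
  step 10: ref 3 -> HIT, frames=[4,2,3] (faults so far: 5)
  step 11: ref 1 -> FAULT, evict 2, frames=[4,1,3] (faults so far: 6)
  step 12: ref 4 -> HIT, frames=[4,1,3] (faults so far: 6)
  LRU total faults: 6
--- Optimal ---
  step 0: ref 3 -> FAULT, frames=[3,-,-] (faults so far: 1)
  step 1: ref 2 -> FAULT, frames=[3,2,-] (faults so far: 2)
  step 2: ref 3 -> HIT, frames=[3,2,-] (faults so far: 2)
  step 3: ref 1 -> FAULT, frames=[3,2,1] (faults so far: 3)
  step 4: ref 1 -> HIT, frames=[3,2,1] (faults so far: 3)
  step 5: ref 1 -> HIT, frames=[3,2,1] (faults so far: 3)
  step 6: ref 2 -> HIT, frames=[3,2,1] (faults so far: 3)
  step 7: ref 2 -> HIT, frames=[3,2,1] (faults so far: 3)
  step 8: ref 4 -> FAULT, evict 2, frames=[3,4,1] (faults so far: 4)
  step 9: ref 3 -> HIT, frames=[3,4,1] (faults so far: 4)
  step 10: ref 3 -> HIT, frames=[3,4,1] (faults so far: 4)
  step 11: ref 1 -> HIT, frames=[3,4,1] (faults so far: 4)
  step 12: ref 4 -> HIT, frames=[3,4,1] (faults so far: 4)
  Optimal total faults: 4

Answer: 5 6 4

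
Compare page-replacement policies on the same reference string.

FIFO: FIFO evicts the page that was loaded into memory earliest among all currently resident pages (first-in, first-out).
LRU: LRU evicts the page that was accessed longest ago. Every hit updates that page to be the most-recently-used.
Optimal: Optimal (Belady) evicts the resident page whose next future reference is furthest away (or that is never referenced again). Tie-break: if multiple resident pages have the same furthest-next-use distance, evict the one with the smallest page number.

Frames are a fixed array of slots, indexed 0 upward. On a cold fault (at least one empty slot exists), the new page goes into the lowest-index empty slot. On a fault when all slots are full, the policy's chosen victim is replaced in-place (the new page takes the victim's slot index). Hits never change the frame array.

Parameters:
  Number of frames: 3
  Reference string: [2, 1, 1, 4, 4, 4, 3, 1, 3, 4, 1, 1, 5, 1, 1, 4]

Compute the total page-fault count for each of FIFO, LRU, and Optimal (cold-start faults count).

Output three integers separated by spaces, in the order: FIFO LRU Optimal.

--- FIFO ---
  step 0: ref 2 -> FAULT, frames=[2,-,-] (faults so far: 1)
  step 1: ref 1 -> FAULT, frames=[2,1,-] (faults so far: 2)
  step 2: ref 1 -> HIT, frames=[2,1,-] (faults so far: 2)
  step 3: ref 4 -> FAULT, frames=[2,1,4] (faults so far: 3)
  step 4: ref 4 -> HIT, frames=[2,1,4] (faults so far: 3)
  step 5: ref 4 -> HIT, frames=[2,1,4] (faults so far: 3)
  step 6: ref 3 -> FAULT, evict 2, frames=[3,1,4] (faults so far: 4)
  step 7: ref 1 -> HIT, frames=[3,1,4] (faults so far: 4)
  step 8: ref 3 -> HIT, frames=[3,1,4] (faults so far: 4)
  step 9: ref 4 -> HIT, frames=[3,1,4] (faults so far: 4)
  step 10: ref 1 -> HIT, frames=[3,1,4] (faults so far: 4)
  step 11: ref 1 -> HIT, frames=[3,1,4] (faults so far: 4)
  step 12: ref 5 -> FAULT, evict 1, frames=[3,5,4] (faults so far: 5)
  step 13: ref 1 -> FAULT, evict 4, frames=[3,5,1] (faults so far: 6)
  step 14: ref 1 -> HIT, frames=[3,5,1] (faults so far: 6)
  step 15: ref 4 -> FAULT, evict 3, frames=[4,5,1] (faults so far: 7)
  FIFO total faults: 7
--- LRU ---
  step 0: ref 2 -> FAULT, frames=[2,-,-] (faults so far: 1)
  step 1: ref 1 -> FAULT, frames=[2,1,-] (faults so far: 2)
  step 2: ref 1 -> HIT, frames=[2,1,-] (faults so far: 2)
  step 3: ref 4 -> FAULT, frames=[2,1,4] (faults so far: 3)
  step 4: ref 4 -> HIT, frames=[2,1,4] (faults so far: 3)
  step 5: ref 4 -> HIT, frames=[2,1,4] (faults so far: 3)
  step 6: ref 3 -> FAULT, evict 2, frames=[3,1,4] (faults so far: 4)
  step 7: ref 1 -> HIT, frames=[3,1,4] (faults so far: 4)
  step 8: ref 3 -> HIT, frames=[3,1,4] (faults so far: 4)
  step 9: ref 4 -> HIT, frames=[3,1,4] (faults so far: 4)
  step 10: ref 1 -> HIT, frames=[3,1,4] (faults so far: 4)
  step 11: ref 1 -> HIT, frames=[3,1,4] (faults so far: 4)
  step 12: ref 5 -> FAULT, evict 3, frames=[5,1,4] (faults so far: 5)
  step 13: ref 1 -> HIT, frames=[5,1,4] (faults so far: 5)
  step 14: ref 1 -> HIT, frames=[5,1,4] (faults so far: 5)
  step 15: ref 4 -> HIT, frames=[5,1,4] (faults so far: 5)
  LRU total faults: 5
--- Optimal ---
  step 0: ref 2 -> FAULT, frames=[2,-,-] (faults so far: 1)
  step 1: ref 1 -> FAULT, frames=[2,1,-] (faults so far: 2)
  step 2: ref 1 -> HIT, frames=[2,1,-] (faults so far: 2)
  step 3: ref 4 -> FAULT, frames=[2,1,4] (faults so far: 3)
  step 4: ref 4 -> HIT, frames=[2,1,4] (faults so far: 3)
  step 5: ref 4 -> HIT, frames=[2,1,4] (faults so far: 3)
  step 6: ref 3 -> FAULT, evict 2, frames=[3,1,4] (faults so far: 4)
  step 7: ref 1 -> HIT, frames=[3,1,4] (faults so far: 4)
  step 8: ref 3 -> HIT, frames=[3,1,4] (faults so far: 4)
  step 9: ref 4 -> HIT, frames=[3,1,4] (faults so far: 4)
  step 10: ref 1 -> HIT, frames=[3,1,4] (faults so far: 4)
  step 11: ref 1 -> HIT, frames=[3,1,4] (faults so far: 4)
  step 12: ref 5 -> FAULT, evict 3, frames=[5,1,4] (faults so far: 5)
  step 13: ref 1 -> HIT, frames=[5,1,4] (faults so far: 5)
  step 14: ref 1 -> HIT, frames=[5,1,4] (faults so far: 5)
  step 15: ref 4 -> HIT, frames=[5,1,4] (faults so far: 5)
  Optimal total faults: 5

Answer: 7 5 5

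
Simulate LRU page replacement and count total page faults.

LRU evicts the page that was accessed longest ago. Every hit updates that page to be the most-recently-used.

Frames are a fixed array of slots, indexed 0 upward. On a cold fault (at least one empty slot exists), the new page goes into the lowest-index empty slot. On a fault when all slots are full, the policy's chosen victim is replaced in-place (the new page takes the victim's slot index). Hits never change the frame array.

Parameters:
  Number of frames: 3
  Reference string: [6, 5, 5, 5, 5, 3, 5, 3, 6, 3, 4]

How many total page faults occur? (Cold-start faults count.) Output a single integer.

Step 0: ref 6 → FAULT, frames=[6,-,-]
Step 1: ref 5 → FAULT, frames=[6,5,-]
Step 2: ref 5 → HIT, frames=[6,5,-]
Step 3: ref 5 → HIT, frames=[6,5,-]
Step 4: ref 5 → HIT, frames=[6,5,-]
Step 5: ref 3 → FAULT, frames=[6,5,3]
Step 6: ref 5 → HIT, frames=[6,5,3]
Step 7: ref 3 → HIT, frames=[6,5,3]
Step 8: ref 6 → HIT, frames=[6,5,3]
Step 9: ref 3 → HIT, frames=[6,5,3]
Step 10: ref 4 → FAULT (evict 5), frames=[6,4,3]
Total faults: 4

Answer: 4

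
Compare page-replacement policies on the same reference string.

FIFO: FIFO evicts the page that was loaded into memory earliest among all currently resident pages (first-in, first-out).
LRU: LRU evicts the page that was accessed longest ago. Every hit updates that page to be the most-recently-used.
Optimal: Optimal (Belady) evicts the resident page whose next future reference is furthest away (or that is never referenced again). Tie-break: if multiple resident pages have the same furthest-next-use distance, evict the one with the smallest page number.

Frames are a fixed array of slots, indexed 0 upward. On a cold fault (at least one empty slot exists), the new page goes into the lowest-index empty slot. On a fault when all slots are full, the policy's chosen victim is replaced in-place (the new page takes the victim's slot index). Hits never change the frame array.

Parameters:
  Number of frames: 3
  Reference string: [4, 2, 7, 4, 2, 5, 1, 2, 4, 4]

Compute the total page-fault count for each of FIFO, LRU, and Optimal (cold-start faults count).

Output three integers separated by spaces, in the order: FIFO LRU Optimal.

Answer: 7 6 5

Derivation:
--- FIFO ---
  step 0: ref 4 -> FAULT, frames=[4,-,-] (faults so far: 1)
  step 1: ref 2 -> FAULT, frames=[4,2,-] (faults so far: 2)
  step 2: ref 7 -> FAULT, frames=[4,2,7] (faults so far: 3)
  step 3: ref 4 -> HIT, frames=[4,2,7] (faults so far: 3)
  step 4: ref 2 -> HIT, frames=[4,2,7] (faults so far: 3)
  step 5: ref 5 -> FAULT, evict 4, frames=[5,2,7] (faults so far: 4)
  step 6: ref 1 -> FAULT, evict 2, frames=[5,1,7] (faults so far: 5)
  step 7: ref 2 -> FAULT, evict 7, frames=[5,1,2] (faults so far: 6)
  step 8: ref 4 -> FAULT, evict 5, frames=[4,1,2] (faults so far: 7)
  step 9: ref 4 -> HIT, frames=[4,1,2] (faults so far: 7)
  FIFO total faults: 7
--- LRU ---
  step 0: ref 4 -> FAULT, frames=[4,-,-] (faults so far: 1)
  step 1: ref 2 -> FAULT, frames=[4,2,-] (faults so far: 2)
  step 2: ref 7 -> FAULT, frames=[4,2,7] (faults so far: 3)
  step 3: ref 4 -> HIT, frames=[4,2,7] (faults so far: 3)
  step 4: ref 2 -> HIT, frames=[4,2,7] (faults so far: 3)
  step 5: ref 5 -> FAULT, evict 7, frames=[4,2,5] (faults so far: 4)
  step 6: ref 1 -> FAULT, evict 4, frames=[1,2,5] (faults so far: 5)
  step 7: ref 2 -> HIT, frames=[1,2,5] (faults so far: 5)
  step 8: ref 4 -> FAULT, evict 5, frames=[1,2,4] (faults so far: 6)
  step 9: ref 4 -> HIT, frames=[1,2,4] (faults so far: 6)
  LRU total faults: 6
--- Optimal ---
  step 0: ref 4 -> FAULT, frames=[4,-,-] (faults so far: 1)
  step 1: ref 2 -> FAULT, frames=[4,2,-] (faults so far: 2)
  step 2: ref 7 -> FAULT, frames=[4,2,7] (faults so far: 3)
  step 3: ref 4 -> HIT, frames=[4,2,7] (faults so far: 3)
  step 4: ref 2 -> HIT, frames=[4,2,7] (faults so far: 3)
  step 5: ref 5 -> FAULT, evict 7, frames=[4,2,5] (faults so far: 4)
  step 6: ref 1 -> FAULT, evict 5, frames=[4,2,1] (faults so far: 5)
  step 7: ref 2 -> HIT, frames=[4,2,1] (faults so far: 5)
  step 8: ref 4 -> HIT, frames=[4,2,1] (faults so far: 5)
  step 9: ref 4 -> HIT, frames=[4,2,1] (faults so far: 5)
  Optimal total faults: 5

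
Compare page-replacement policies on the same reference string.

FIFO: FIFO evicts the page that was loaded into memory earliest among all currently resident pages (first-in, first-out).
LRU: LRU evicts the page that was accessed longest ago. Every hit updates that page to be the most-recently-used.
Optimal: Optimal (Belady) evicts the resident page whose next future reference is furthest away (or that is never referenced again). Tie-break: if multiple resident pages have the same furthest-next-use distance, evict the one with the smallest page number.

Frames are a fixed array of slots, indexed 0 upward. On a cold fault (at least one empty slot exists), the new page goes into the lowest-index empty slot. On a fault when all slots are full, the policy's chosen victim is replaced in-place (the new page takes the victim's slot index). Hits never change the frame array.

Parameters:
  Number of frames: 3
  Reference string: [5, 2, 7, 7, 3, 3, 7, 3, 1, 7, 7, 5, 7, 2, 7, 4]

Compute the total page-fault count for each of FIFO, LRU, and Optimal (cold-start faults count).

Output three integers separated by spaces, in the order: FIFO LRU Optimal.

--- FIFO ---
  step 0: ref 5 -> FAULT, frames=[5,-,-] (faults so far: 1)
  step 1: ref 2 -> FAULT, frames=[5,2,-] (faults so far: 2)
  step 2: ref 7 -> FAULT, frames=[5,2,7] (faults so far: 3)
  step 3: ref 7 -> HIT, frames=[5,2,7] (faults so far: 3)
  step 4: ref 3 -> FAULT, evict 5, frames=[3,2,7] (faults so far: 4)
  step 5: ref 3 -> HIT, frames=[3,2,7] (faults so far: 4)
  step 6: ref 7 -> HIT, frames=[3,2,7] (faults so far: 4)
  step 7: ref 3 -> HIT, frames=[3,2,7] (faults so far: 4)
  step 8: ref 1 -> FAULT, evict 2, frames=[3,1,7] (faults so far: 5)
  step 9: ref 7 -> HIT, frames=[3,1,7] (faults so far: 5)
  step 10: ref 7 -> HIT, frames=[3,1,7] (faults so far: 5)
  step 11: ref 5 -> FAULT, evict 7, frames=[3,1,5] (faults so far: 6)
  step 12: ref 7 -> FAULT, evict 3, frames=[7,1,5] (faults so far: 7)
  step 13: ref 2 -> FAULT, evict 1, frames=[7,2,5] (faults so far: 8)
  step 14: ref 7 -> HIT, frames=[7,2,5] (faults so far: 8)
  step 15: ref 4 -> FAULT, evict 5, frames=[7,2,4] (faults so far: 9)
  FIFO total faults: 9
--- LRU ---
  step 0: ref 5 -> FAULT, frames=[5,-,-] (faults so far: 1)
  step 1: ref 2 -> FAULT, frames=[5,2,-] (faults so far: 2)
  step 2: ref 7 -> FAULT, frames=[5,2,7] (faults so far: 3)
  step 3: ref 7 -> HIT, frames=[5,2,7] (faults so far: 3)
  step 4: ref 3 -> FAULT, evict 5, frames=[3,2,7] (faults so far: 4)
  step 5: ref 3 -> HIT, frames=[3,2,7] (faults so far: 4)
  step 6: ref 7 -> HIT, frames=[3,2,7] (faults so far: 4)
  step 7: ref 3 -> HIT, frames=[3,2,7] (faults so far: 4)
  step 8: ref 1 -> FAULT, evict 2, frames=[3,1,7] (faults so far: 5)
  step 9: ref 7 -> HIT, frames=[3,1,7] (faults so far: 5)
  step 10: ref 7 -> HIT, frames=[3,1,7] (faults so far: 5)
  step 11: ref 5 -> FAULT, evict 3, frames=[5,1,7] (faults so far: 6)
  step 12: ref 7 -> HIT, frames=[5,1,7] (faults so far: 6)
  step 13: ref 2 -> FAULT, evict 1, frames=[5,2,7] (faults so far: 7)
  step 14: ref 7 -> HIT, frames=[5,2,7] (faults so far: 7)
  step 15: ref 4 -> FAULT, evict 5, frames=[4,2,7] (faults so far: 8)
  LRU total faults: 8
--- Optimal ---
  step 0: ref 5 -> FAULT, frames=[5,-,-] (faults so far: 1)
  step 1: ref 2 -> FAULT, frames=[5,2,-] (faults so far: 2)
  step 2: ref 7 -> FAULT, frames=[5,2,7] (faults so far: 3)
  step 3: ref 7 -> HIT, frames=[5,2,7] (faults so far: 3)
  step 4: ref 3 -> FAULT, evict 2, frames=[5,3,7] (faults so far: 4)
  step 5: ref 3 -> HIT, frames=[5,3,7] (faults so far: 4)
  step 6: ref 7 -> HIT, frames=[5,3,7] (faults so far: 4)
  step 7: ref 3 -> HIT, frames=[5,3,7] (faults so far: 4)
  step 8: ref 1 -> FAULT, evict 3, frames=[5,1,7] (faults so far: 5)
  step 9: ref 7 -> HIT, frames=[5,1,7] (faults so far: 5)
  step 10: ref 7 -> HIT, frames=[5,1,7] (faults so far: 5)
  step 11: ref 5 -> HIT, frames=[5,1,7] (faults so far: 5)
  step 12: ref 7 -> HIT, frames=[5,1,7] (faults so far: 5)
  step 13: ref 2 -> FAULT, evict 1, frames=[5,2,7] (faults so far: 6)
  step 14: ref 7 -> HIT, frames=[5,2,7] (faults so far: 6)
  step 15: ref 4 -> FAULT, evict 2, frames=[5,4,7] (faults so far: 7)
  Optimal total faults: 7

Answer: 9 8 7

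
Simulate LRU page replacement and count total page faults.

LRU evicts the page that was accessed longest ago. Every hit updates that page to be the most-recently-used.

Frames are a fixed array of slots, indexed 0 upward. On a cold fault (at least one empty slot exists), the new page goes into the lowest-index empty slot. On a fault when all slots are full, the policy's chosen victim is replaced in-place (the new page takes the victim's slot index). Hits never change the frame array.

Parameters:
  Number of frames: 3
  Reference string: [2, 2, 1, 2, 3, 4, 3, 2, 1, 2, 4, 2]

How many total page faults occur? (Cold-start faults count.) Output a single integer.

Answer: 6

Derivation:
Step 0: ref 2 → FAULT, frames=[2,-,-]
Step 1: ref 2 → HIT, frames=[2,-,-]
Step 2: ref 1 → FAULT, frames=[2,1,-]
Step 3: ref 2 → HIT, frames=[2,1,-]
Step 4: ref 3 → FAULT, frames=[2,1,3]
Step 5: ref 4 → FAULT (evict 1), frames=[2,4,3]
Step 6: ref 3 → HIT, frames=[2,4,3]
Step 7: ref 2 → HIT, frames=[2,4,3]
Step 8: ref 1 → FAULT (evict 4), frames=[2,1,3]
Step 9: ref 2 → HIT, frames=[2,1,3]
Step 10: ref 4 → FAULT (evict 3), frames=[2,1,4]
Step 11: ref 2 → HIT, frames=[2,1,4]
Total faults: 6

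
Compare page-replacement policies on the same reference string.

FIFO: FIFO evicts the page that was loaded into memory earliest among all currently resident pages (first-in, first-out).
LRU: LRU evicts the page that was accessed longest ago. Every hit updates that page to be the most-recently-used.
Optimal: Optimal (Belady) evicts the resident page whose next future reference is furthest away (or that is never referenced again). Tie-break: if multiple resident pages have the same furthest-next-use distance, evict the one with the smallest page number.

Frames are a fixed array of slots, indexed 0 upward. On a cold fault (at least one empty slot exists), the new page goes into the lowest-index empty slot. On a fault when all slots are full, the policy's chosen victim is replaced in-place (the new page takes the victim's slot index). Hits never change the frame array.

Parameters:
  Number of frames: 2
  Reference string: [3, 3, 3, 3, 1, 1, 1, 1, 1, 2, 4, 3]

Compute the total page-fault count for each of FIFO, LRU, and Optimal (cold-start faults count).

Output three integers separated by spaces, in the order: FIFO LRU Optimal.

Answer: 5 5 4

Derivation:
--- FIFO ---
  step 0: ref 3 -> FAULT, frames=[3,-] (faults so far: 1)
  step 1: ref 3 -> HIT, frames=[3,-] (faults so far: 1)
  step 2: ref 3 -> HIT, frames=[3,-] (faults so far: 1)
  step 3: ref 3 -> HIT, frames=[3,-] (faults so far: 1)
  step 4: ref 1 -> FAULT, frames=[3,1] (faults so far: 2)
  step 5: ref 1 -> HIT, frames=[3,1] (faults so far: 2)
  step 6: ref 1 -> HIT, frames=[3,1] (faults so far: 2)
  step 7: ref 1 -> HIT, frames=[3,1] (faults so far: 2)
  step 8: ref 1 -> HIT, frames=[3,1] (faults so far: 2)
  step 9: ref 2 -> FAULT, evict 3, frames=[2,1] (faults so far: 3)
  step 10: ref 4 -> FAULT, evict 1, frames=[2,4] (faults so far: 4)
  step 11: ref 3 -> FAULT, evict 2, frames=[3,4] (faults so far: 5)
  FIFO total faults: 5
--- LRU ---
  step 0: ref 3 -> FAULT, frames=[3,-] (faults so far: 1)
  step 1: ref 3 -> HIT, frames=[3,-] (faults so far: 1)
  step 2: ref 3 -> HIT, frames=[3,-] (faults so far: 1)
  step 3: ref 3 -> HIT, frames=[3,-] (faults so far: 1)
  step 4: ref 1 -> FAULT, frames=[3,1] (faults so far: 2)
  step 5: ref 1 -> HIT, frames=[3,1] (faults so far: 2)
  step 6: ref 1 -> HIT, frames=[3,1] (faults so far: 2)
  step 7: ref 1 -> HIT, frames=[3,1] (faults so far: 2)
  step 8: ref 1 -> HIT, frames=[3,1] (faults so far: 2)
  step 9: ref 2 -> FAULT, evict 3, frames=[2,1] (faults so far: 3)
  step 10: ref 4 -> FAULT, evict 1, frames=[2,4] (faults so far: 4)
  step 11: ref 3 -> FAULT, evict 2, frames=[3,4] (faults so far: 5)
  LRU total faults: 5
--- Optimal ---
  step 0: ref 3 -> FAULT, frames=[3,-] (faults so far: 1)
  step 1: ref 3 -> HIT, frames=[3,-] (faults so far: 1)
  step 2: ref 3 -> HIT, frames=[3,-] (faults so far: 1)
  step 3: ref 3 -> HIT, frames=[3,-] (faults so far: 1)
  step 4: ref 1 -> FAULT, frames=[3,1] (faults so far: 2)
  step 5: ref 1 -> HIT, frames=[3,1] (faults so far: 2)
  step 6: ref 1 -> HIT, frames=[3,1] (faults so far: 2)
  step 7: ref 1 -> HIT, frames=[3,1] (faults so far: 2)
  step 8: ref 1 -> HIT, frames=[3,1] (faults so far: 2)
  step 9: ref 2 -> FAULT, evict 1, frames=[3,2] (faults so far: 3)
  step 10: ref 4 -> FAULT, evict 2, frames=[3,4] (faults so far: 4)
  step 11: ref 3 -> HIT, frames=[3,4] (faults so far: 4)
  Optimal total faults: 4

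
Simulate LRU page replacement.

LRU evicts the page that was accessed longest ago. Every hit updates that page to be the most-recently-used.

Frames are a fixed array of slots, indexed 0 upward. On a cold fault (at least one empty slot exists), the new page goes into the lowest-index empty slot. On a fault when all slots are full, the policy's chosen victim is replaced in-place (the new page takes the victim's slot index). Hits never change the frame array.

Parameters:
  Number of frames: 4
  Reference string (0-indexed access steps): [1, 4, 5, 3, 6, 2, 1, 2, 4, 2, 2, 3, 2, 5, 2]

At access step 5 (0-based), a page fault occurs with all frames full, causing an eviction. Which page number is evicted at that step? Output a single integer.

Answer: 4

Derivation:
Step 0: ref 1 -> FAULT, frames=[1,-,-,-]
Step 1: ref 4 -> FAULT, frames=[1,4,-,-]
Step 2: ref 5 -> FAULT, frames=[1,4,5,-]
Step 3: ref 3 -> FAULT, frames=[1,4,5,3]
Step 4: ref 6 -> FAULT, evict 1, frames=[6,4,5,3]
Step 5: ref 2 -> FAULT, evict 4, frames=[6,2,5,3]
At step 5: evicted page 4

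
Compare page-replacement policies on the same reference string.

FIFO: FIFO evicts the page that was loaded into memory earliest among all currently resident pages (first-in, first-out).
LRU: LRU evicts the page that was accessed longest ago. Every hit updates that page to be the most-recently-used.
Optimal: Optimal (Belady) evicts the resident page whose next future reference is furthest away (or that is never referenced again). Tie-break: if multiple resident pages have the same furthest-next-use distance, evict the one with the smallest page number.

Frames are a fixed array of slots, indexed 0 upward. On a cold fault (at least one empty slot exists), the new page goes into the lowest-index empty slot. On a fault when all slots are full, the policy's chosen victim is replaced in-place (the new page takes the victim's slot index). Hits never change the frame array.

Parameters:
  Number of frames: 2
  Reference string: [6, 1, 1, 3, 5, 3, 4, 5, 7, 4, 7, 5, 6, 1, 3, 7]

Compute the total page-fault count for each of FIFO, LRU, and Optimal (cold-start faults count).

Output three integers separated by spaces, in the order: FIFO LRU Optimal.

--- FIFO ---
  step 0: ref 6 -> FAULT, frames=[6,-] (faults so far: 1)
  step 1: ref 1 -> FAULT, frames=[6,1] (faults so far: 2)
  step 2: ref 1 -> HIT, frames=[6,1] (faults so far: 2)
  step 3: ref 3 -> FAULT, evict 6, frames=[3,1] (faults so far: 3)
  step 4: ref 5 -> FAULT, evict 1, frames=[3,5] (faults so far: 4)
  step 5: ref 3 -> HIT, frames=[3,5] (faults so far: 4)
  step 6: ref 4 -> FAULT, evict 3, frames=[4,5] (faults so far: 5)
  step 7: ref 5 -> HIT, frames=[4,5] (faults so far: 5)
  step 8: ref 7 -> FAULT, evict 5, frames=[4,7] (faults so far: 6)
  step 9: ref 4 -> HIT, frames=[4,7] (faults so far: 6)
  step 10: ref 7 -> HIT, frames=[4,7] (faults so far: 6)
  step 11: ref 5 -> FAULT, evict 4, frames=[5,7] (faults so far: 7)
  step 12: ref 6 -> FAULT, evict 7, frames=[5,6] (faults so far: 8)
  step 13: ref 1 -> FAULT, evict 5, frames=[1,6] (faults so far: 9)
  step 14: ref 3 -> FAULT, evict 6, frames=[1,3] (faults so far: 10)
  step 15: ref 7 -> FAULT, evict 1, frames=[7,3] (faults so far: 11)
  FIFO total faults: 11
--- LRU ---
  step 0: ref 6 -> FAULT, frames=[6,-] (faults so far: 1)
  step 1: ref 1 -> FAULT, frames=[6,1] (faults so far: 2)
  step 2: ref 1 -> HIT, frames=[6,1] (faults so far: 2)
  step 3: ref 3 -> FAULT, evict 6, frames=[3,1] (faults so far: 3)
  step 4: ref 5 -> FAULT, evict 1, frames=[3,5] (faults so far: 4)
  step 5: ref 3 -> HIT, frames=[3,5] (faults so far: 4)
  step 6: ref 4 -> FAULT, evict 5, frames=[3,4] (faults so far: 5)
  step 7: ref 5 -> FAULT, evict 3, frames=[5,4] (faults so far: 6)
  step 8: ref 7 -> FAULT, evict 4, frames=[5,7] (faults so far: 7)
  step 9: ref 4 -> FAULT, evict 5, frames=[4,7] (faults so far: 8)
  step 10: ref 7 -> HIT, frames=[4,7] (faults so far: 8)
  step 11: ref 5 -> FAULT, evict 4, frames=[5,7] (faults so far: 9)
  step 12: ref 6 -> FAULT, evict 7, frames=[5,6] (faults so far: 10)
  step 13: ref 1 -> FAULT, evict 5, frames=[1,6] (faults so far: 11)
  step 14: ref 3 -> FAULT, evict 6, frames=[1,3] (faults so far: 12)
  step 15: ref 7 -> FAULT, evict 1, frames=[7,3] (faults so far: 13)
  LRU total faults: 13
--- Optimal ---
  step 0: ref 6 -> FAULT, frames=[6,-] (faults so far: 1)
  step 1: ref 1 -> FAULT, frames=[6,1] (faults so far: 2)
  step 2: ref 1 -> HIT, frames=[6,1] (faults so far: 2)
  step 3: ref 3 -> FAULT, evict 1, frames=[6,3] (faults so far: 3)
  step 4: ref 5 -> FAULT, evict 6, frames=[5,3] (faults so far: 4)
  step 5: ref 3 -> HIT, frames=[5,3] (faults so far: 4)
  step 6: ref 4 -> FAULT, evict 3, frames=[5,4] (faults so far: 5)
  step 7: ref 5 -> HIT, frames=[5,4] (faults so far: 5)
  step 8: ref 7 -> FAULT, evict 5, frames=[7,4] (faults so far: 6)
  step 9: ref 4 -> HIT, frames=[7,4] (faults so far: 6)
  step 10: ref 7 -> HIT, frames=[7,4] (faults so far: 6)
  step 11: ref 5 -> FAULT, evict 4, frames=[7,5] (faults so far: 7)
  step 12: ref 6 -> FAULT, evict 5, frames=[7,6] (faults so far: 8)
  step 13: ref 1 -> FAULT, evict 6, frames=[7,1] (faults so far: 9)
  step 14: ref 3 -> FAULT, evict 1, frames=[7,3] (faults so far: 10)
  step 15: ref 7 -> HIT, frames=[7,3] (faults so far: 10)
  Optimal total faults: 10

Answer: 11 13 10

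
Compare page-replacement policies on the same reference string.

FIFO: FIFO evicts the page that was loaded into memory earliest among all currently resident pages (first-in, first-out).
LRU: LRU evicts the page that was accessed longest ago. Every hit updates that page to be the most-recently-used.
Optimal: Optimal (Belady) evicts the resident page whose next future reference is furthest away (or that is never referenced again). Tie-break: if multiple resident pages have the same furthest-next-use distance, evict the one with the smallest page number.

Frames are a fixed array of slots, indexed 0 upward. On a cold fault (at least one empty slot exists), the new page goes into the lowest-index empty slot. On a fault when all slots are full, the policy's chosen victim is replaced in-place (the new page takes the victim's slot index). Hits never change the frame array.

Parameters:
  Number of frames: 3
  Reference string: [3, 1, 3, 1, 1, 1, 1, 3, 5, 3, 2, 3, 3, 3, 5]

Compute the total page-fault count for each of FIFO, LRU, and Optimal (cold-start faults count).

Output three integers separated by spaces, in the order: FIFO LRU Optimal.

Answer: 5 4 4

Derivation:
--- FIFO ---
  step 0: ref 3 -> FAULT, frames=[3,-,-] (faults so far: 1)
  step 1: ref 1 -> FAULT, frames=[3,1,-] (faults so far: 2)
  step 2: ref 3 -> HIT, frames=[3,1,-] (faults so far: 2)
  step 3: ref 1 -> HIT, frames=[3,1,-] (faults so far: 2)
  step 4: ref 1 -> HIT, frames=[3,1,-] (faults so far: 2)
  step 5: ref 1 -> HIT, frames=[3,1,-] (faults so far: 2)
  step 6: ref 1 -> HIT, frames=[3,1,-] (faults so far: 2)
  step 7: ref 3 -> HIT, frames=[3,1,-] (faults so far: 2)
  step 8: ref 5 -> FAULT, frames=[3,1,5] (faults so far: 3)
  step 9: ref 3 -> HIT, frames=[3,1,5] (faults so far: 3)
  step 10: ref 2 -> FAULT, evict 3, frames=[2,1,5] (faults so far: 4)
  step 11: ref 3 -> FAULT, evict 1, frames=[2,3,5] (faults so far: 5)
  step 12: ref 3 -> HIT, frames=[2,3,5] (faults so far: 5)
  step 13: ref 3 -> HIT, frames=[2,3,5] (faults so far: 5)
  step 14: ref 5 -> HIT, frames=[2,3,5] (faults so far: 5)
  FIFO total faults: 5
--- LRU ---
  step 0: ref 3 -> FAULT, frames=[3,-,-] (faults so far: 1)
  step 1: ref 1 -> FAULT, frames=[3,1,-] (faults so far: 2)
  step 2: ref 3 -> HIT, frames=[3,1,-] (faults so far: 2)
  step 3: ref 1 -> HIT, frames=[3,1,-] (faults so far: 2)
  step 4: ref 1 -> HIT, frames=[3,1,-] (faults so far: 2)
  step 5: ref 1 -> HIT, frames=[3,1,-] (faults so far: 2)
  step 6: ref 1 -> HIT, frames=[3,1,-] (faults so far: 2)
  step 7: ref 3 -> HIT, frames=[3,1,-] (faults so far: 2)
  step 8: ref 5 -> FAULT, frames=[3,1,5] (faults so far: 3)
  step 9: ref 3 -> HIT, frames=[3,1,5] (faults so far: 3)
  step 10: ref 2 -> FAULT, evict 1, frames=[3,2,5] (faults so far: 4)
  step 11: ref 3 -> HIT, frames=[3,2,5] (faults so far: 4)
  step 12: ref 3 -> HIT, frames=[3,2,5] (faults so far: 4)
  step 13: ref 3 -> HIT, frames=[3,2,5] (faults so far: 4)
  step 14: ref 5 -> HIT, frames=[3,2,5] (faults so far: 4)
  LRU total faults: 4
--- Optimal ---
  step 0: ref 3 -> FAULT, frames=[3,-,-] (faults so far: 1)
  step 1: ref 1 -> FAULT, frames=[3,1,-] (faults so far: 2)
  step 2: ref 3 -> HIT, frames=[3,1,-] (faults so far: 2)
  step 3: ref 1 -> HIT, frames=[3,1,-] (faults so far: 2)
  step 4: ref 1 -> HIT, frames=[3,1,-] (faults so far: 2)
  step 5: ref 1 -> HIT, frames=[3,1,-] (faults so far: 2)
  step 6: ref 1 -> HIT, frames=[3,1,-] (faults so far: 2)
  step 7: ref 3 -> HIT, frames=[3,1,-] (faults so far: 2)
  step 8: ref 5 -> FAULT, frames=[3,1,5] (faults so far: 3)
  step 9: ref 3 -> HIT, frames=[3,1,5] (faults so far: 3)
  step 10: ref 2 -> FAULT, evict 1, frames=[3,2,5] (faults so far: 4)
  step 11: ref 3 -> HIT, frames=[3,2,5] (faults so far: 4)
  step 12: ref 3 -> HIT, frames=[3,2,5] (faults so far: 4)
  step 13: ref 3 -> HIT, frames=[3,2,5] (faults so far: 4)
  step 14: ref 5 -> HIT, frames=[3,2,5] (faults so far: 4)
  Optimal total faults: 4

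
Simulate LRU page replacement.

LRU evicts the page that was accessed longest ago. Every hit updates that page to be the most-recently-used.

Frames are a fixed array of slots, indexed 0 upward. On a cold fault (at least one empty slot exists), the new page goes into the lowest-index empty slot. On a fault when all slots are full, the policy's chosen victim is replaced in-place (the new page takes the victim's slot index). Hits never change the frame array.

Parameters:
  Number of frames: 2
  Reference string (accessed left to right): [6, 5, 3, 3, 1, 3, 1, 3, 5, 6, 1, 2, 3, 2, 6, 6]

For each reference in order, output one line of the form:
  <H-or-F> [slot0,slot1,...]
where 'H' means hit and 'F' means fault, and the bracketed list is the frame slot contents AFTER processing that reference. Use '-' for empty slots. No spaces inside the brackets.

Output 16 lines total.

F [6,-]
F [6,5]
F [3,5]
H [3,5]
F [3,1]
H [3,1]
H [3,1]
H [3,1]
F [3,5]
F [6,5]
F [6,1]
F [2,1]
F [2,3]
H [2,3]
F [2,6]
H [2,6]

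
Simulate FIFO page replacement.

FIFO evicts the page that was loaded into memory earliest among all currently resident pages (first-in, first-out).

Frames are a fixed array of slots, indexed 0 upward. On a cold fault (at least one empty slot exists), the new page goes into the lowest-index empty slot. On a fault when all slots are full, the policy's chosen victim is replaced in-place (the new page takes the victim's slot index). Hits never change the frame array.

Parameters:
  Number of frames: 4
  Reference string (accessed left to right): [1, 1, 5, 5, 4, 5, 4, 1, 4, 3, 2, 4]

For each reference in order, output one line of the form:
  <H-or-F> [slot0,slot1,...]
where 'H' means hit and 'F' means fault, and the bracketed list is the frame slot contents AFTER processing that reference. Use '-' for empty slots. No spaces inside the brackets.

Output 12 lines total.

F [1,-,-,-]
H [1,-,-,-]
F [1,5,-,-]
H [1,5,-,-]
F [1,5,4,-]
H [1,5,4,-]
H [1,5,4,-]
H [1,5,4,-]
H [1,5,4,-]
F [1,5,4,3]
F [2,5,4,3]
H [2,5,4,3]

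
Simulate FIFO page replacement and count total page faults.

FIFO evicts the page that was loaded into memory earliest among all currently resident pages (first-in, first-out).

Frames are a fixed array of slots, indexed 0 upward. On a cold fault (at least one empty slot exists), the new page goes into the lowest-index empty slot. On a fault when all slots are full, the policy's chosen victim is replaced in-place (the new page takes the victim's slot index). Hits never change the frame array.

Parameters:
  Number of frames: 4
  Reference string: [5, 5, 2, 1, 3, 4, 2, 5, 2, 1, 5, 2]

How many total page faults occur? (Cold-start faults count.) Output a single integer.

Answer: 8

Derivation:
Step 0: ref 5 → FAULT, frames=[5,-,-,-]
Step 1: ref 5 → HIT, frames=[5,-,-,-]
Step 2: ref 2 → FAULT, frames=[5,2,-,-]
Step 3: ref 1 → FAULT, frames=[5,2,1,-]
Step 4: ref 3 → FAULT, frames=[5,2,1,3]
Step 5: ref 4 → FAULT (evict 5), frames=[4,2,1,3]
Step 6: ref 2 → HIT, frames=[4,2,1,3]
Step 7: ref 5 → FAULT (evict 2), frames=[4,5,1,3]
Step 8: ref 2 → FAULT (evict 1), frames=[4,5,2,3]
Step 9: ref 1 → FAULT (evict 3), frames=[4,5,2,1]
Step 10: ref 5 → HIT, frames=[4,5,2,1]
Step 11: ref 2 → HIT, frames=[4,5,2,1]
Total faults: 8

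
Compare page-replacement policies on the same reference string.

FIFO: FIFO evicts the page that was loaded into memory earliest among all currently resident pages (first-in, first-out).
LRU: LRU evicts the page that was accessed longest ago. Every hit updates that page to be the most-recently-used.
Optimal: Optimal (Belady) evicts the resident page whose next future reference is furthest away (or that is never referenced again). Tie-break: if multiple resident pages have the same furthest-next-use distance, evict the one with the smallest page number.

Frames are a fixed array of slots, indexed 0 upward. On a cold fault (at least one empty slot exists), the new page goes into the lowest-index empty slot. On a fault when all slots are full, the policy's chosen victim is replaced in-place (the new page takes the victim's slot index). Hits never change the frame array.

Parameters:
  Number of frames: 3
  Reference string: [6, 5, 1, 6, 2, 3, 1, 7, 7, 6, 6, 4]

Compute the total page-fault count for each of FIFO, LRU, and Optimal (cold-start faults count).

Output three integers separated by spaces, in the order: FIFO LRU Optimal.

Answer: 8 9 7

Derivation:
--- FIFO ---
  step 0: ref 6 -> FAULT, frames=[6,-,-] (faults so far: 1)
  step 1: ref 5 -> FAULT, frames=[6,5,-] (faults so far: 2)
  step 2: ref 1 -> FAULT, frames=[6,5,1] (faults so far: 3)
  step 3: ref 6 -> HIT, frames=[6,5,1] (faults so far: 3)
  step 4: ref 2 -> FAULT, evict 6, frames=[2,5,1] (faults so far: 4)
  step 5: ref 3 -> FAULT, evict 5, frames=[2,3,1] (faults so far: 5)
  step 6: ref 1 -> HIT, frames=[2,3,1] (faults so far: 5)
  step 7: ref 7 -> FAULT, evict 1, frames=[2,3,7] (faults so far: 6)
  step 8: ref 7 -> HIT, frames=[2,3,7] (faults so far: 6)
  step 9: ref 6 -> FAULT, evict 2, frames=[6,3,7] (faults so far: 7)
  step 10: ref 6 -> HIT, frames=[6,3,7] (faults so far: 7)
  step 11: ref 4 -> FAULT, evict 3, frames=[6,4,7] (faults so far: 8)
  FIFO total faults: 8
--- LRU ---
  step 0: ref 6 -> FAULT, frames=[6,-,-] (faults so far: 1)
  step 1: ref 5 -> FAULT, frames=[6,5,-] (faults so far: 2)
  step 2: ref 1 -> FAULT, frames=[6,5,1] (faults so far: 3)
  step 3: ref 6 -> HIT, frames=[6,5,1] (faults so far: 3)
  step 4: ref 2 -> FAULT, evict 5, frames=[6,2,1] (faults so far: 4)
  step 5: ref 3 -> FAULT, evict 1, frames=[6,2,3] (faults so far: 5)
  step 6: ref 1 -> FAULT, evict 6, frames=[1,2,3] (faults so far: 6)
  step 7: ref 7 -> FAULT, evict 2, frames=[1,7,3] (faults so far: 7)
  step 8: ref 7 -> HIT, frames=[1,7,3] (faults so far: 7)
  step 9: ref 6 -> FAULT, evict 3, frames=[1,7,6] (faults so far: 8)
  step 10: ref 6 -> HIT, frames=[1,7,6] (faults so far: 8)
  step 11: ref 4 -> FAULT, evict 1, frames=[4,7,6] (faults so far: 9)
  LRU total faults: 9
--- Optimal ---
  step 0: ref 6 -> FAULT, frames=[6,-,-] (faults so far: 1)
  step 1: ref 5 -> FAULT, frames=[6,5,-] (faults so far: 2)
  step 2: ref 1 -> FAULT, frames=[6,5,1] (faults so far: 3)
  step 3: ref 6 -> HIT, frames=[6,5,1] (faults so far: 3)
  step 4: ref 2 -> FAULT, evict 5, frames=[6,2,1] (faults so far: 4)
  step 5: ref 3 -> FAULT, evict 2, frames=[6,3,1] (faults so far: 5)
  step 6: ref 1 -> HIT, frames=[6,3,1] (faults so far: 5)
  step 7: ref 7 -> FAULT, evict 1, frames=[6,3,7] (faults so far: 6)
  step 8: ref 7 -> HIT, frames=[6,3,7] (faults so far: 6)
  step 9: ref 6 -> HIT, frames=[6,3,7] (faults so far: 6)
  step 10: ref 6 -> HIT, frames=[6,3,7] (faults so far: 6)
  step 11: ref 4 -> FAULT, evict 3, frames=[6,4,7] (faults so far: 7)
  Optimal total faults: 7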